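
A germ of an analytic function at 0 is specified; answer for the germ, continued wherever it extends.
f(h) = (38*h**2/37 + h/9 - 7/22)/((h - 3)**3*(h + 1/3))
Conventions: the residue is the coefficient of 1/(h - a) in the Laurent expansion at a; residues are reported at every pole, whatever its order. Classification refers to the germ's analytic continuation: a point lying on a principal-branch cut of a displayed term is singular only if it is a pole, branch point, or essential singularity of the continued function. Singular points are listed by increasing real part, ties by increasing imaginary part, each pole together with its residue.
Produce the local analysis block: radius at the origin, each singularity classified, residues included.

Denominator factor (h + 1/3): pole of order 1 at -1/3, modulus 1/3.
Denominator factor (h - 3)^3: pole of order 3 at 3, modulus 3.
The radius of convergence is the smallest modulus among the singular points: 1/3.
At the order-1 pole -1/3 set g(h) = (h - (-1/3))*f(h) = (38*h**2/37 + h/9 - 7/22)/(h - 3)**3.
Simple pole: residue = g(a) at a = -1/3, which is 5299/814000.
At the order-3 pole 3 set g(h) = (h - (3))^3*f(h) = (38*h**2/37 + h/9 - 7/22)/(h + 1/3).
Order-3 pole: residue = g''(a)/2; g''(3) = -5299/407000, so the residue is -5299/814000.
List the singular points by increasing real part (a conjugate pair: the negative imaginary part first).

Radius of convergence at 0: 1/3.
At -1/3: a pole of order 1; residue 5299/814000.
At 3: a pole of order 3; residue -5299/814000.


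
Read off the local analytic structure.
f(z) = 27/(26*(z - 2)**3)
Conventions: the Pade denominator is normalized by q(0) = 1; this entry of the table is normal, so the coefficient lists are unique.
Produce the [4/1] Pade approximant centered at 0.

Taylor coefficients needed (expand at 0): a_0 = -27/208, a_1 = -81/416, a_2 = -81/416, a_3 = -135/832, a_4 = -405/3328, a_5 = -567/6656.
Write the denominator as Q(z) = 1 + q1*z. Requiring Q*f - P = O(z^6) with deg P <= 4 kills the coefficients of z^5..z^5 in Q*f:
  z^5: a_5 + q1*a_4 = 0, i.e. -567/6656 + (-405/3328)*q1 = 0.
Solving this linear system: q1 = -7/10.
The numerator is Q*f truncated at degree 4: P0 = a_0 = -27/208; P1 = a_1 + q1*a_0 = -27/260; P2 = a_2 + q1*a_1 = -243/4160; P3 = a_3 + q1*a_2 = -27/1040; P4 = a_4 + q1*a_3 = -27/3328.

The Pade approximant has numerator coefficients [-27/208, -27/260, -243/4160, -27/1040, -27/3328]; denominator coefficients [1, -7/10].


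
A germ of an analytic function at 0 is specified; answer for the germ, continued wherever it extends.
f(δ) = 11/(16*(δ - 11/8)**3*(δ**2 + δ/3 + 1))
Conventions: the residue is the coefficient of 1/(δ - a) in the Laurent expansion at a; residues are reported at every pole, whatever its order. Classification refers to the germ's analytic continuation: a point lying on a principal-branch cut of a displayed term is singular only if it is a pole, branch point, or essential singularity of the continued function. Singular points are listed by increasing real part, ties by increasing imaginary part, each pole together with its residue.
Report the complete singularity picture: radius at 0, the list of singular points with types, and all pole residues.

Denominator factor (δ**2 + δ/3 + 1): discriminant -35/9, complex-conjugate roots (-1/6) + ((1/6)*sqrt(35))*i and (-1/6) - ((1/6)*sqrt(35))*i; poles of order 1, moduli 1 and 1.
Denominator factor (δ - 11/8)^3: pole of order 3 at 11/8, modulus 11/8.
The radius of convergence is the smallest modulus among the singular points: 1.
The factor δ**2 + δ/3 + 1 splits as (δ - a)(δ - a') with a = (-1/6) - ((1/6)*sqrt(35))*i, a' = (-1/6) + ((1/6)*sqrt(35))*i. At the order-1 pole a set g(δ) = (δ - a)*f(δ) = [11/(16*(δ - 11/8)**3)] / (δ - a').
Simple pole: residue = g(a) at a = (-1/6) - ((1/6)*sqrt(35))*i, which is (-14982528/265847707) + ((12151392/9304669745)*sqrt(35))*i.
The factor δ**2 + δ/3 + 1 splits as (δ - a)(δ - a') with a = (-1/6) + ((1/6)*sqrt(35))*i, a' = (-1/6) - ((1/6)*sqrt(35))*i. At the order-1 pole a set g(δ) = (δ - a)*f(δ) = [11/(16*(δ - 11/8)**3)] / (δ - a').
Simple pole: residue = g(a) at a = (-1/6) + ((1/6)*sqrt(35))*i, which is (-14982528/265847707) - ((12151392/9304669745)*sqrt(35))*i.
At the order-3 pole 11/8 set g(δ) = (δ - (11/8))^3*f(δ) = 11/(16*(δ**2 + δ/3 + 1)).
Order-3 pole: residue = g''(a)/2; g''(11/8) = 59930112/265847707, so the residue is 29965056/265847707.
List the singular points by increasing real part (a conjugate pair: the negative imaginary part first).

Radius of convergence at 0: 1.
At (-1/6) - ((1/6)*sqrt(35))*i: a pole of order 1; residue (-14982528/265847707) + ((12151392/9304669745)*sqrt(35))*i.
At (-1/6) + ((1/6)*sqrt(35))*i: a pole of order 1; residue (-14982528/265847707) - ((12151392/9304669745)*sqrt(35))*i.
At 11/8: a pole of order 3; residue 29965056/265847707.


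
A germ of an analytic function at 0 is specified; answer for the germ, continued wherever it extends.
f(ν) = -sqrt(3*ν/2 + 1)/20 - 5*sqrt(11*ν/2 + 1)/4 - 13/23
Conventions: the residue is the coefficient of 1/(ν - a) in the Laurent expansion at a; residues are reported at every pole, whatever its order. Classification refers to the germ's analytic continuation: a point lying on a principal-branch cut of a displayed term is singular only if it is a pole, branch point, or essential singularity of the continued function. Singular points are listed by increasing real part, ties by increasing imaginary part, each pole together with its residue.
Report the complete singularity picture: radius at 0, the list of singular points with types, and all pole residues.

Branch term (-1/20)*sqrt(1 - ν/(-2/3)): its argument vanishes at ν = -2/3, a square-root branch point, modulus 2/3.
Branch term (-5/4)*sqrt(1 - ν/(-2/11)): its argument vanishes at ν = -2/11, a square-root branch point, modulus 2/11.
The radius of convergence is the smallest modulus among the singular points: 2/11.
List the singular points by increasing real part (a conjugate pair: the negative imaginary part first).

Radius of convergence at 0: 2/11.
At -2/3: an algebraic (square-root) branch point.
At -2/11: an algebraic (square-root) branch point.


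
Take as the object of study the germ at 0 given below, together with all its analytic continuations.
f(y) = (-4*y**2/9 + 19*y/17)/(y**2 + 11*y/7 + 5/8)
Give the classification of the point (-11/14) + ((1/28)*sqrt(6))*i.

The denominator factor y**2 + 11*y/7 + 5/8 vanishes at (-11/14) + ((1/28)*sqrt(6))*i and appears to the power 1; the numerator there equals (-8615/7497) + ((1945/29988)*sqrt(6))*i, nonzero, and no other factor vanishes.
Hence a pole whose order is the multiplicity, 1.

The point is a pole of order 1.


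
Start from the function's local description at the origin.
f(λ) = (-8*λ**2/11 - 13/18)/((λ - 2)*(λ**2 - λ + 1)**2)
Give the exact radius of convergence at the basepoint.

The radius of convergence is 1.

Denominator factor (λ**2 - λ + 1)^2: discriminant -3, complex-conjugate roots (1/2) + ((1/2)*sqrt(3))*i and (1/2) - ((1/2)*sqrt(3))*i; poles of order 2, moduli 1 and 1.
Denominator factor (λ - 2): pole of order 1 at 2, modulus 2.
The radius of convergence is the smallest modulus among the singular points: 1.


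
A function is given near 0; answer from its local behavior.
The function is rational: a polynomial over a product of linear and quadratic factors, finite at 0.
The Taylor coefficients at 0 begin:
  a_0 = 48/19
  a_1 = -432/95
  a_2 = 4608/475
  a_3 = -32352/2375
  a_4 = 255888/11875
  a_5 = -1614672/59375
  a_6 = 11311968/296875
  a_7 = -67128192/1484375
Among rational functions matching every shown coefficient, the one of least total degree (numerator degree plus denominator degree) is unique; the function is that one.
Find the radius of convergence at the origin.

No rational of total degree below 4 reproduces all 8 coefficients; solving the [0/4] Pade equations on them gives f(ν) = -40/(19*(ν - 5/6)*(ν + 1)**3), whose expansion matches every shown term.
Denominator factor (ν + 1)^3: pole of order 3 at -1, modulus 1.
Denominator factor (ν - 5/6): pole of order 1 at 5/6, modulus 5/6.
The radius of convergence is the smallest modulus among the singular points: 5/6.

The radius of convergence is 5/6.


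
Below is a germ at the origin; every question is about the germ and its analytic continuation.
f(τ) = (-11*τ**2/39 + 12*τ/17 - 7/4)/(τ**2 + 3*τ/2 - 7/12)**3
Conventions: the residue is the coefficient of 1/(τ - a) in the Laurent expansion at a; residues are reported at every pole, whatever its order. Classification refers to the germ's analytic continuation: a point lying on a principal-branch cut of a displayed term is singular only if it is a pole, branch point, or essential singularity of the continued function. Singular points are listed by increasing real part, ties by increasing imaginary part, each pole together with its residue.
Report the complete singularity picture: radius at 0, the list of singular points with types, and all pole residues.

Radius of convergence at 0: -3/4 + (1/12)*sqrt(165).
At -3/4 - (1/12)*sqrt(165): a pole of order 3; residue (68456/2828375)*sqrt(165).
At -3/4 + (1/12)*sqrt(165): a pole of order 3; residue -(68456/2828375)*sqrt(165).

Denominator factor (τ**2 + 3*τ/2 - 7/12)^3: discriminant 55/12, real irrational roots -3/4 + (1/12)*sqrt(165) and -3/4 - (1/12)*sqrt(165); poles of order 3, moduli -3/4 + (1/12)*sqrt(165) and 3/4 + (1/12)*sqrt(165).
The radius of convergence is the smallest modulus among the singular points: -3/4 + (1/12)*sqrt(165).
The factor τ**2 + 3*τ/2 - 7/12 splits as (τ - a)(τ - a') with a = -3/4 - (1/12)*sqrt(165), a' = -3/4 + (1/12)*sqrt(165). At the order-3 pole a set g(τ) = (τ - a)^3*f(τ) = [-11*τ**2/39 + 12*τ/17 - 7/4] / (τ - a')^3.
Order-3 pole: residue = g''(a)/2; g''(-3/4 - (1/12)*sqrt(165)) = (136912/2828375)*sqrt(165), so the residue is (68456/2828375)*sqrt(165).
The factor τ**2 + 3*τ/2 - 7/12 splits as (τ - a)(τ - a') with a = -3/4 + (1/12)*sqrt(165), a' = -3/4 - (1/12)*sqrt(165). At the order-3 pole a set g(τ) = (τ - a)^3*f(τ) = [-11*τ**2/39 + 12*τ/17 - 7/4] / (τ - a')^3.
Order-3 pole: residue = g''(a)/2; g''(-3/4 + (1/12)*sqrt(165)) = -(136912/2828375)*sqrt(165), so the residue is -(68456/2828375)*sqrt(165).
List the singular points by increasing real part (a conjugate pair: the negative imaginary part first).


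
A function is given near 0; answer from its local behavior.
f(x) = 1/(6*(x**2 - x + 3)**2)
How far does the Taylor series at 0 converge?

The radius of convergence is sqrt(3).

Denominator factor (x**2 - x + 3)^2: discriminant -11, complex-conjugate roots (1/2) + ((1/2)*sqrt(11))*i and (1/2) - ((1/2)*sqrt(11))*i; poles of order 2, moduli sqrt(3) and sqrt(3).
The radius of convergence is the smallest modulus among the singular points: sqrt(3).


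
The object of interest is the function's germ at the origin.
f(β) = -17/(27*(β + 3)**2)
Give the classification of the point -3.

The point is a pole of order 2.

The denominator factor β + 3 vanishes at -3 and appears to the power 2; the numerator there equals -17/27, nonzero, and no other factor vanishes.
Hence a pole whose order is the multiplicity, 2.


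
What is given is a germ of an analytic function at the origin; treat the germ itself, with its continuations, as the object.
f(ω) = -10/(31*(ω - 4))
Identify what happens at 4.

The point is a pole of order 1.

The denominator factor ω - 4 vanishes at 4 and appears to the power 1; the numerator there equals -10/31, nonzero, and no other factor vanishes.
Hence a pole whose order is the multiplicity, 1.


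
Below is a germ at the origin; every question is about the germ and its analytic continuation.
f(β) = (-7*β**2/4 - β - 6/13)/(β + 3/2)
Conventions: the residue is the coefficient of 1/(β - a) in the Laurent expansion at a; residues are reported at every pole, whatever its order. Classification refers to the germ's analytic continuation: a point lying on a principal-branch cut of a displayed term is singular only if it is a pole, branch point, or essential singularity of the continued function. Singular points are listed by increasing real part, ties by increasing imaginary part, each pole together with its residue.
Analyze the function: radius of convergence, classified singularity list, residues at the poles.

Denominator factor (β + 3/2): pole of order 1 at -3/2, modulus 3/2.
The radius of convergence is the smallest modulus among the singular points: 3/2.
At the order-1 pole -3/2 set g(β) = (β - (-3/2))*f(β) = -7*β**2/4 - β - 6/13.
Simple pole: residue = g(a) at a = -3/2, which is -603/208.

Radius of convergence at 0: 3/2.
At -3/2: a pole of order 1; residue -603/208.


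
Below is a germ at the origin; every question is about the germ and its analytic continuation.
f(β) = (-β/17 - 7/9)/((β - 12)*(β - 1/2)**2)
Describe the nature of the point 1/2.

The denominator factor β - 1/2 vanishes at 1/2 and appears to the power 2; the numerator there equals -247/306, nonzero, and no other factor vanishes.
Hence a pole whose order is the multiplicity, 2.

The point is a pole of order 2.


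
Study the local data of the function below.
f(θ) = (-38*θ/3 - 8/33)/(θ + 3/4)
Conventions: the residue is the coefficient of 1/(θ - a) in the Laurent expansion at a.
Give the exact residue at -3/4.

At the order-1 pole -3/4 set g(θ) = (θ - (-3/4))*f(θ) = -38*θ/3 - 8/33.
Simple pole: residue = g(a) at a = -3/4, which is 611/66.

The residue is 611/66.


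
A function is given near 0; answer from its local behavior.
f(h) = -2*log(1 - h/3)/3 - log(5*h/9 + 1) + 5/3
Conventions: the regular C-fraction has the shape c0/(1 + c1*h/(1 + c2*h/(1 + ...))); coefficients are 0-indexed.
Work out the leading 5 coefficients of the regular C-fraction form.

The regular C-fraction coefficients are [5/3, 1/5, 101/270, -2665/5454, -71366/1453491].

Taylor coefficients (expand at 0): a_0 = 5/3, a_1 = -1/3, a_2 = 31/162, a_3 = -107/2187, a_4 = 679/26244.
c0 = a_0 = 5/3. Peel one level at a time: if S = 1 + c*h/S' with S'(0) = 1, then c is the h-coefficient of S and S' = c*h/(S - 1).
S_1 = c0/f = 1 + (1/5)*h + (-101/1350)*h^2 + ...; c1 = 1/5.
S_2 = c1*h/(S_1 - 1) = 1 + (101/270)*h + (533/2916)*h^2 + ...; c2 = 101/270.
S_3 = c2*h/(S_2 - 1) = 1 + (-2665/5454)*h + (-178415/7436529)*h^2 + ...; c3 = -2665/5454.
S_4 = c3*h/(S_3 - 1) = 1 + (-71366/1453491)*h + ...; c4 = -71366/1453491.


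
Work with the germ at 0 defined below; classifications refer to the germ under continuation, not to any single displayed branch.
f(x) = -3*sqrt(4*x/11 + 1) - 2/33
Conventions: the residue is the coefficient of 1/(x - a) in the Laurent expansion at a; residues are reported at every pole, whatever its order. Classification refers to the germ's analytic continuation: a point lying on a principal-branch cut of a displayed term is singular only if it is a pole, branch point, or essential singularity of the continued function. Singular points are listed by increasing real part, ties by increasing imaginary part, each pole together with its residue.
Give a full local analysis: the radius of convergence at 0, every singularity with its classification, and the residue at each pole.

Radius of convergence at 0: 11/4.
At -11/4: an algebraic (square-root) branch point.

Branch term (-3)*sqrt(1 - x/(-11/4)): its argument vanishes at x = -11/4, a square-root branch point, modulus 11/4.
The radius of convergence is the smallest modulus among the singular points: 11/4.


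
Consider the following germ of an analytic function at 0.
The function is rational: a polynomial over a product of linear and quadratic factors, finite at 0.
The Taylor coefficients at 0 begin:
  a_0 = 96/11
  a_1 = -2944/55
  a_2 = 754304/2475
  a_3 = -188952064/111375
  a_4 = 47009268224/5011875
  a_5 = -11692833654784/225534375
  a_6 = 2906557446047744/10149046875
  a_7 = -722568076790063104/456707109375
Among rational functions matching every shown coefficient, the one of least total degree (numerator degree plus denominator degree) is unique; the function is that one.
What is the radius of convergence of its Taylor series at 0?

No rational of total degree below 5 reproduces all 8 coefficients; solving the [1/4] Pade equations on them gives f(κ) = (9/11 - 20*κ/11)/((κ**2 - 6*κ/5 - 1/4)*(κ**2 + κ/3 - 3/8)), whose expansion matches every shown term.
Denominator factor (κ**2 - 6*κ/5 - 1/4): discriminant 61/25, real irrational roots 3/5 + (1/10)*sqrt(61) and 3/5 - (1/10)*sqrt(61); poles of order 1, moduli 3/5 + (1/10)*sqrt(61) and -3/5 + (1/10)*sqrt(61).
Denominator factor (κ**2 + κ/3 - 3/8): discriminant 29/18, real irrational roots -1/6 + (1/12)*sqrt(58) and -1/6 - (1/12)*sqrt(58); poles of order 1, moduli -1/6 + (1/12)*sqrt(58) and 1/6 + (1/12)*sqrt(58).
The radius of convergence is the smallest modulus among the singular points: -3/5 + (1/10)*sqrt(61).

The radius of convergence is -3/5 + (1/10)*sqrt(61).


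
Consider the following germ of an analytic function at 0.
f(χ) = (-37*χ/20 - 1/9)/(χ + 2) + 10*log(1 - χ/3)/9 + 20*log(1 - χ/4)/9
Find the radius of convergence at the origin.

Denominator factor (χ + 2): pole of order 1 at -2, modulus 2.
Branch term (10/9)*log(1 - χ/(3)): its argument vanishes at χ = 3, a logarithmic branch point, modulus 3.
Branch term (20/9)*log(1 - χ/(4)): its argument vanishes at χ = 4, a logarithmic branch point, modulus 4.
The radius of convergence is the smallest modulus among the singular points: 2.

The radius of convergence is 2.


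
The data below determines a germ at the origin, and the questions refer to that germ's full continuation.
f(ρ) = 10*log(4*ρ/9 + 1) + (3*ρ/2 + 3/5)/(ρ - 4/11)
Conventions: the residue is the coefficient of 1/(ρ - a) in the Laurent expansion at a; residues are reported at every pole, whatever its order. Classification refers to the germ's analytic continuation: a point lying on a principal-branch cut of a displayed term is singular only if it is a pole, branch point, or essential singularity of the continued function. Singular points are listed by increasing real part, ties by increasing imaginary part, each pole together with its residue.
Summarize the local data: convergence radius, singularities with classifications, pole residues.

Denominator factor (ρ - 4/11): pole of order 1 at 4/11, modulus 4/11.
Branch term (10)*log(1 - ρ/(-9/4)): its argument vanishes at ρ = -9/4, a logarithmic branch point, modulus 9/4.
The radius of convergence is the smallest modulus among the singular points: 4/11.
The branch term is analytic at 4/11 and contributes nothing to the residue; only the rational part matters.
At the order-1 pole 4/11 set g(ρ) = (ρ - (4/11))*(rational part) = 3*ρ/2 + 3/5.
Simple pole: residue = g(a) at a = 4/11, which is 63/55.
List the singular points by increasing real part (a conjugate pair: the negative imaginary part first).

Radius of convergence at 0: 4/11.
At -9/4: a logarithmic branch point.
At 4/11: a pole of order 1; residue 63/55.


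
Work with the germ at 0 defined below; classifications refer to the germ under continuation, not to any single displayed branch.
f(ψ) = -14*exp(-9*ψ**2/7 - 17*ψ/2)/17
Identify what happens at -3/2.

The point is a regular point.

There is no denominator, hence no pole anywhere.
The factor exp(-9*ψ**2/7 - 17*ψ/2) is entire.
So the germ continues analytically to -3/2.


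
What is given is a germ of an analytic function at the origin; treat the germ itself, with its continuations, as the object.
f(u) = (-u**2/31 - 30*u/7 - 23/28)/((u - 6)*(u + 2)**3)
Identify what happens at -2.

The denominator factor u + 2 vanishes at -2 and appears to the power 3; the numerator there equals 945/124, nonzero, and no other factor vanishes.
Hence a pole whose order is the multiplicity, 3.

The point is a pole of order 3.


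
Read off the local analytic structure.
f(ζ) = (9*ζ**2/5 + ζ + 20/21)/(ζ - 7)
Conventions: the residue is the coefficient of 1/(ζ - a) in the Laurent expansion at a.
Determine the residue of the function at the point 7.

The residue is 10096/105.

At the order-1 pole 7 set g(ζ) = (ζ - (7))*f(ζ) = 9*ζ**2/5 + ζ + 20/21.
Simple pole: residue = g(a) at a = 7, which is 10096/105.


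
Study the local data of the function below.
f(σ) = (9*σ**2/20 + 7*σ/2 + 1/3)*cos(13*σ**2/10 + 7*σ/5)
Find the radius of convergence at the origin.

The radius of convergence is infinite.

The factor cos(13*σ**2/10 + 7*σ/5) is entire and contributes no finite singular point.
The polynomial part has no poles.
No finite singular points: the Taylor series at 0 converges everywhere.


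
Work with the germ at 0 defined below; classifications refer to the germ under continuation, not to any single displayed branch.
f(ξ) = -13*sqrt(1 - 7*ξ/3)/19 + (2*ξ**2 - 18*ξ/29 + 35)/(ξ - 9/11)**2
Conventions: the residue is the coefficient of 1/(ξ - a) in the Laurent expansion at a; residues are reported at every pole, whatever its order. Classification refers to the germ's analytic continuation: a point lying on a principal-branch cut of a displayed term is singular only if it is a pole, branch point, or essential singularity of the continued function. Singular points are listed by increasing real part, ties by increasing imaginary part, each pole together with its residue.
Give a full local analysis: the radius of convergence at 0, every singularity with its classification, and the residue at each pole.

Radius of convergence at 0: 3/7.
At 3/7: an algebraic (square-root) branch point.
At 9/11: a pole of order 2; residue 846/319.

Denominator factor (ξ - 9/11)^2: pole of order 2 at 9/11, modulus 9/11.
Branch term (-13/19)*sqrt(1 - ξ/(3/7)): its argument vanishes at ξ = 3/7, a square-root branch point, modulus 3/7.
The radius of convergence is the smallest modulus among the singular points: 3/7.
The branch term is analytic at 9/11 and contributes nothing to the residue; only the rational part matters.
At the order-2 pole 9/11 set g(ξ) = (ξ - (9/11))^2*(rational part) = 2*ξ**2 - 18*ξ/29 + 35.
Order-2 pole: residue = g'(a); g'(9/11) = 846/319, so the residue is 846/319.
List the singular points by increasing real part (a conjugate pair: the negative imaginary part first).


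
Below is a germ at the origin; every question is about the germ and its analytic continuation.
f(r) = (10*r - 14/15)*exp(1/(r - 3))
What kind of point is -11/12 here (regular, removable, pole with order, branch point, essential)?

There is no denominator, hence no pole anywhere.
The essential point of exp(1/(r - (3))) is 3, not -11/12.
So the germ continues analytically to -11/12.

The point is a regular point.


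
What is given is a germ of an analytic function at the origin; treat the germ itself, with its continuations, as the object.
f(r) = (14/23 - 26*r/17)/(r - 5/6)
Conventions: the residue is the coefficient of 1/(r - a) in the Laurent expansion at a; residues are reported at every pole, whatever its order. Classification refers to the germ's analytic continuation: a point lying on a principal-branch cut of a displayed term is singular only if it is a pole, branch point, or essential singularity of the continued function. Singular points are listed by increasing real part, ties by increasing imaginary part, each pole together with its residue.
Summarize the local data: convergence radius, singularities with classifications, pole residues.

Radius of convergence at 0: 5/6.
At 5/6: a pole of order 1; residue -781/1173.

Denominator factor (r - 5/6): pole of order 1 at 5/6, modulus 5/6.
The radius of convergence is the smallest modulus among the singular points: 5/6.
At the order-1 pole 5/6 set g(r) = (r - (5/6))*f(r) = 14/23 - 26*r/17.
Simple pole: residue = g(a) at a = 5/6, which is -781/1173.


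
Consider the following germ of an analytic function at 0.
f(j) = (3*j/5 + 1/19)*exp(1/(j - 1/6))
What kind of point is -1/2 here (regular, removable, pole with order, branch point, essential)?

The point is a regular point.

There is no denominator, hence no pole anywhere.
The essential point of exp(1/(j - (1/6))) is 1/6, not -1/2.
So the germ continues analytically to -1/2.


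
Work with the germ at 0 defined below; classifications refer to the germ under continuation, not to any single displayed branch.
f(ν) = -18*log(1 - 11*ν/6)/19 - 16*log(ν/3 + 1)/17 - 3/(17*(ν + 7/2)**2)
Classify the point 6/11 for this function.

The point is a logarithmic branch point.

The term (-18/19)*log(1 - ν/(6/11)) has argument 1 - 6/11/(6/11) = 0 at 6/11: a logarithmic (infinitely-sheeted) branch point; the remaining terms are analytic or single-valued there.


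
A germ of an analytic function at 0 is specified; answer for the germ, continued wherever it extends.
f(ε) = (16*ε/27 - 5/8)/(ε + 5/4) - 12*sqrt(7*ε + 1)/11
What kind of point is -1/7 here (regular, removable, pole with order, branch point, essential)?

The term (-12/11)*sqrt(1 - ε/(-1/7)) has argument 1 - -1/7/(-1/7) = 0 at -1/7: a square-root (algebraic, two-sheeted) branch point; the remaining terms are analytic or single-valued there.

The point is an algebraic (square-root) branch point.


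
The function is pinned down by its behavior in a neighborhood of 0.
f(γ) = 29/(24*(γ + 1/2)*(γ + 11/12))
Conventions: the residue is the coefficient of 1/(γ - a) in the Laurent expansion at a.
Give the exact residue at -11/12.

The residue is -29/10.

At the order-1 pole -11/12 set g(γ) = (γ - (-11/12))*f(γ) = 29/(24*(γ + 1/2)).
Simple pole: residue = g(a) at a = -11/12, which is -29/10.


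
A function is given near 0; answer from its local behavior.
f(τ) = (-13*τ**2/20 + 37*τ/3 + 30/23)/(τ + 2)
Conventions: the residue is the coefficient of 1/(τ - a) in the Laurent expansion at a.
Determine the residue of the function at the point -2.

At the order-1 pole -2 set g(τ) = (τ - (-2))*f(τ) = -13*τ**2/20 + 37*τ/3 + 30/23.
Simple pole: residue = g(a) at a = -2, which is -8957/345.

The residue is -8957/345.


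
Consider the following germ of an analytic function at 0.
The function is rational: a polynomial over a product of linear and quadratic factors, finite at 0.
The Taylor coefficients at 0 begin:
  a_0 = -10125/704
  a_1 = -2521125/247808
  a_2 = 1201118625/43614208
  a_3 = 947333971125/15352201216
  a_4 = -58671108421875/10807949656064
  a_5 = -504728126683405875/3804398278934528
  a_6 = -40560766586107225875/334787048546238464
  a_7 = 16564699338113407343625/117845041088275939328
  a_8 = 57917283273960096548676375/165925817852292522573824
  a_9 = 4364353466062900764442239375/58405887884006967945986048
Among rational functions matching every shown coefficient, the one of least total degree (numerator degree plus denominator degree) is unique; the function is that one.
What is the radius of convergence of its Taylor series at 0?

No rational of total degree below 8 reproduces all 10 coefficients; solving the [0/8] Pade equations on them gives f(ψ) = -11/((ψ + 11/9)**2*(ψ**2 - 5*ψ/8 + 4/5)**3), whose expansion matches every shown term.
Denominator factor (ψ**2 - 5*ψ/8 + 4/5)^3: discriminant -899/320, complex-conjugate roots (5/16) + ((1/80)*sqrt(4495))*i and (5/16) - ((1/80)*sqrt(4495))*i; poles of order 3, moduli (2/5)*sqrt(5) and (2/5)*sqrt(5).
Denominator factor (ψ + 11/9)^2: pole of order 2 at -11/9, modulus 11/9.
The radius of convergence is the smallest modulus among the singular points: (2/5)*sqrt(5).

The radius of convergence is (2/5)*sqrt(5).


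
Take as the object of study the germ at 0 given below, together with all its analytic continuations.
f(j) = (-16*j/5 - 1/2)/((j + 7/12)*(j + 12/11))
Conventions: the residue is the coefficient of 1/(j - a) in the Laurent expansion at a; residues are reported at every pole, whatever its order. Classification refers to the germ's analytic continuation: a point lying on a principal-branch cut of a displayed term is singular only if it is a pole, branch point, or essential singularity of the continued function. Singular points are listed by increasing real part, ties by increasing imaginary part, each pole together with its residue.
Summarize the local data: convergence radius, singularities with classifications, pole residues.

Denominator factor (j + 7/12): pole of order 1 at -7/12, modulus 7/12.
Denominator factor (j + 12/11): pole of order 1 at -12/11, modulus 12/11.
The radius of convergence is the smallest modulus among the singular points: 7/12.
At the order-1 pole -12/11 set g(j) = (j - (-12/11))*f(j) = (-16*j/5 - 1/2)/(j + 7/12).
Simple pole: residue = g(a) at a = -12/11, which is -1974/335.
At the order-1 pole -7/12 set g(j) = (j - (-7/12))*f(j) = (-16*j/5 - 1/2)/(j + 12/11).
Simple pole: residue = g(a) at a = -7/12, which is 902/335.
List the singular points by increasing real part (a conjugate pair: the negative imaginary part first).

Radius of convergence at 0: 7/12.
At -12/11: a pole of order 1; residue -1974/335.
At -7/12: a pole of order 1; residue 902/335.


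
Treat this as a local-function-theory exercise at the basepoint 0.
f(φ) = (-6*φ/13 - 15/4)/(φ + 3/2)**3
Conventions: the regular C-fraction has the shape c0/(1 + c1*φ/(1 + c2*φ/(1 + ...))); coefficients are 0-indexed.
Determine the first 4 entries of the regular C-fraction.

Taylor coefficients (expand at 0): a_0 = -10/9, a_1 = 244/117, a_2 = -944/351, a_3 = 9248/3159.
c0 = a_0 = -10/9. Peel one level at a time: if S = 1 + c*φ/S' with S'(0) = 1, then c is the φ-coefficient of S and S' = c*φ/(S - 1).
S_1 = c0/f = 1 + (122/65)*φ + (13972/12675)*φ^2 + ...; c1 = 122/65.
S_2 = c1*φ/(S_1 - 1) = 1 + (-6986/11895)*φ + (26056/100467)*φ^2 + ...; c2 = -6986/11895.
S_3 = c2*φ/(S_2 - 1) = 1 + (846820/1917657)*φ + ...; c3 = 846820/1917657.

The regular C-fraction coefficients are [-10/9, 122/65, -6986/11895, 846820/1917657].


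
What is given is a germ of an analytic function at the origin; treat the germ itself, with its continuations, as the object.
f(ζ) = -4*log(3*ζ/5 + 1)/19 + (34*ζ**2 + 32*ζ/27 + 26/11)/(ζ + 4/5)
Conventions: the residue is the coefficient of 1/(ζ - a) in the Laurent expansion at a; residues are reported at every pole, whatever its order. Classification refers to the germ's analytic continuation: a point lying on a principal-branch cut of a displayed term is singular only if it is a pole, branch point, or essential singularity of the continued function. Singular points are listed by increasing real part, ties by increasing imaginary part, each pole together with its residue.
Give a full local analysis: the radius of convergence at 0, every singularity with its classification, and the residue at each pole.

Denominator factor (ζ + 4/5): pole of order 1 at -4/5, modulus 4/5.
Branch term (-4/19)*log(1 - ζ/(-5/3)): its argument vanishes at ζ = -5/3, a logarithmic branch point, modulus 5/3.
The radius of convergence is the smallest modulus among the singular points: 4/5.
The branch term is analytic at -4/5 and contributes nothing to the residue; only the rational part matters.
At the order-1 pole -4/5 set g(ζ) = (ζ - (-4/5))*(rational part) = 34*ζ**2 + 32*ζ/27 + 26/11.
Simple pole: residue = g(a) at a = -4/5, which is 172078/7425.
List the singular points by increasing real part (a conjugate pair: the negative imaginary part first).

Radius of convergence at 0: 4/5.
At -5/3: a logarithmic branch point.
At -4/5: a pole of order 1; residue 172078/7425.


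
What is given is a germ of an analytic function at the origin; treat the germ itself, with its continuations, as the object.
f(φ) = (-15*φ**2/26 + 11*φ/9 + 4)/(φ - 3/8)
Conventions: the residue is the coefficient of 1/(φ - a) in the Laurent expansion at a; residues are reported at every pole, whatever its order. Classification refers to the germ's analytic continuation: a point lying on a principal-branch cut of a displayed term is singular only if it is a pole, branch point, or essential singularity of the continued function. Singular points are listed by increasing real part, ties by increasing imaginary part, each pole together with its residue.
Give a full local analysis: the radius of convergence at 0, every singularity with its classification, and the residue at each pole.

Denominator factor (φ - 3/8): pole of order 1 at 3/8, modulus 3/8.
The radius of convergence is the smallest modulus among the singular points: 3/8.
At the order-1 pole 3/8 set g(φ) = (φ - (3/8))*f(φ) = -15*φ**2/26 + 11*φ/9 + 4.
Simple pole: residue = g(a) at a = 3/8, which is 21851/4992.

Radius of convergence at 0: 3/8.
At 3/8: a pole of order 1; residue 21851/4992.


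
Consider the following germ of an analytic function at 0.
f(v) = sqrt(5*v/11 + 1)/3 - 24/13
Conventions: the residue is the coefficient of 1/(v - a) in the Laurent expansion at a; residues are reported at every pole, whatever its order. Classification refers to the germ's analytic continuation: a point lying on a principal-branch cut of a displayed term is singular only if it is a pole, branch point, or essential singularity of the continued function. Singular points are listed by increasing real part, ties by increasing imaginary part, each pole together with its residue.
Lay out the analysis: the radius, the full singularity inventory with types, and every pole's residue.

Radius of convergence at 0: 11/5.
At -11/5: an algebraic (square-root) branch point.

Branch term (1/3)*sqrt(1 - v/(-11/5)): its argument vanishes at v = -11/5, a square-root branch point, modulus 11/5.
The radius of convergence is the smallest modulus among the singular points: 11/5.


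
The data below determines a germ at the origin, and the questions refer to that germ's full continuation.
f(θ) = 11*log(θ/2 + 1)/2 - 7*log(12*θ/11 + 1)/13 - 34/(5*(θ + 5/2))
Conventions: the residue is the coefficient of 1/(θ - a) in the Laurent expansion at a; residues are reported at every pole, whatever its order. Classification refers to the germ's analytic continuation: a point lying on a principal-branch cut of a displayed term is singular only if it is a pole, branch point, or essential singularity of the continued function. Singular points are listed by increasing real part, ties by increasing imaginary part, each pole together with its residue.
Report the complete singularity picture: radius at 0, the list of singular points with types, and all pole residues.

Denominator factor (θ + 5/2): pole of order 1 at -5/2, modulus 5/2.
Branch term (11/2)*log(1 - θ/(-2)): its argument vanishes at θ = -2, a logarithmic branch point, modulus 2.
Branch term (-7/13)*log(1 - θ/(-11/12)): its argument vanishes at θ = -11/12, a logarithmic branch point, modulus 11/12.
The radius of convergence is the smallest modulus among the singular points: 11/12.
The branch terms are analytic at -5/2 and contribute nothing to the residue; only the rational part matters.
At the order-1 pole -5/2 set g(θ) = (θ - (-5/2))*(rational part) = -34/5.
Simple pole: residue = g(a) at a = -5/2, which is -34/5.
List the singular points by increasing real part (a conjugate pair: the negative imaginary part first).

Radius of convergence at 0: 11/12.
At -5/2: a pole of order 1; residue -34/5.
At -2: a logarithmic branch point.
At -11/12: a logarithmic branch point.


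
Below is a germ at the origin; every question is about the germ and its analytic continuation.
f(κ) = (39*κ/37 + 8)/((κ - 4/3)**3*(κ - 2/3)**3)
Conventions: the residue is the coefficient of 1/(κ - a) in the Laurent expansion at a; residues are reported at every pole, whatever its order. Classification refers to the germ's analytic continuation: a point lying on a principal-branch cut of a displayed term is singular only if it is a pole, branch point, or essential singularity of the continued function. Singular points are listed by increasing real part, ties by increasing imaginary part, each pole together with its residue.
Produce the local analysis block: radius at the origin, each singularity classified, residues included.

Denominator factor (κ - 2/3)^3: pole of order 3 at 2/3, modulus 2/3.
Denominator factor (κ - 4/3)^3: pole of order 3 at 4/3, modulus 4/3.
The radius of convergence is the smallest modulus among the singular points: 2/3.
At the order-3 pole 2/3 set g(κ) = (κ - (2/3))^3*f(κ) = (39*κ/37 + 8)/(κ - 4/3)**3.
Order-3 pole: residue = g''(a)/2; g''(2/3) = -244215/296, so the residue is -244215/592.
At the order-3 pole 4/3 set g(κ) = (κ - (4/3))^3*f(κ) = (39*κ/37 + 8)/(κ - 2/3)**3.
Order-3 pole: residue = g''(a)/2; g''(4/3) = 244215/296, so the residue is 244215/592.
List the singular points by increasing real part (a conjugate pair: the negative imaginary part first).

Radius of convergence at 0: 2/3.
At 2/3: a pole of order 3; residue -244215/592.
At 4/3: a pole of order 3; residue 244215/592.


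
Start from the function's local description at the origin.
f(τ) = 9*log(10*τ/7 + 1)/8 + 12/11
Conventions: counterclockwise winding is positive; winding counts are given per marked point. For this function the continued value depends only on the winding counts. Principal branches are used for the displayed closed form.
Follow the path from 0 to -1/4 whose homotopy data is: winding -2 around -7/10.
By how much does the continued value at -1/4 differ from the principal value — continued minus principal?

The rational part is single-valued and drops out of the difference; each branch term changes only by its own monodromy.
(9/8)*log(1 - τ/(-7/10)): each positive loop around -7/10 adds 2*pi*i to the log, so winding -2 contributes (9/8)*(-2)*2*pi*i = -(9/2)*pi*i.
Summing the contributions at τ = -1/4 gives -(9/2)*pi*i.

Continued minus principal equals -(9/2)*pi*i.


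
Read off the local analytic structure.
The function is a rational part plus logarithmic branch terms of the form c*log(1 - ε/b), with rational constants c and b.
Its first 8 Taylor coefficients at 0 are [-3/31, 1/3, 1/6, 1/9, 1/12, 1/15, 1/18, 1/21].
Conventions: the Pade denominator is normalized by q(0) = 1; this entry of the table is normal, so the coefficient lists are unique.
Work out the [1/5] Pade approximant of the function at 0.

Taylor coefficients needed (read off): a_0 = -3/31, a_1 = 1/3, a_2 = 1/6, a_3 = 1/9, a_4 = 1/12, a_5 = 1/15, a_6 = 1/18.
Write the denominator as Q(ε) = 1 + q1*ε + q2*ε^2 + q3*ε^3 + q4*ε^4 + q5*ε^5. Requiring Q*f - P = O(ε^7) with deg P <= 1 kills the coefficients of ε^2..ε^6 in Q*f:
  ε^2: a_2 + q1*a_1 + q2*a_0 = 0, i.e. 1/6 + (1/3)*q1 + (-3/31)*q2 = 0.
  ε^3: a_3 + q1*a_2 + q2*a_1 + q3*a_0 = 0, i.e. 1/9 + (1/6)*q1 + (1/3)*q2 + (-3/31)*q3 = 0.
  ε^4: a_4 + q1*a_3 + q2*a_2 + q3*a_1 + q4*a_0 = 0, i.e. 1/12 + (1/9)*q1 + (1/6)*q2 + (1/3)*q3 + (-3/31)*q4 = 0.
  ε^5: a_5 + q1*a_4 + q2*a_3 + q3*a_2 + q4*a_1 + q5*a_0 = 0, i.e. 1/15 + (1/12)*q1 + (1/9)*q2 + (1/6)*q3 + (1/3)*q4 + (-3/31)*q5 = 0.
  ε^6: a_6 + q1*a_5 + q2*a_4 + q3*a_3 + q4*a_2 + q5*a_1 = 0, i.e. 1/18 + (1/15)*q1 + (1/12)*q2 + (1/9)*q3 + (1/6)*q4 + (1/3)*q5 = 0.
Solving this linear system: q1 = -33883247/64645018, q2 = -8063813/96967527, q3 = -15895963/387870108, q4 = -7291603/290902581, q5 = -7201982/484837635.
The numerator is Q*f truncated at degree 1: P0 = a_0 = -3/31; P1 = a_1 + q1*a_0 = 2308944781/6011986674.

The Pade approximant has numerator coefficients [-3/31, 2308944781/6011986674]; denominator coefficients [1, -33883247/64645018, -8063813/96967527, -15895963/387870108, -7291603/290902581, -7201982/484837635].


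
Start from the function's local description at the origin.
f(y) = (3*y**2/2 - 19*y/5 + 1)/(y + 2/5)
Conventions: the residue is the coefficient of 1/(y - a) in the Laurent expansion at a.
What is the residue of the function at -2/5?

At the order-1 pole -2/5 set g(y) = (y - (-2/5))*f(y) = 3*y**2/2 - 19*y/5 + 1.
Simple pole: residue = g(a) at a = -2/5, which is 69/25.

The residue is 69/25.


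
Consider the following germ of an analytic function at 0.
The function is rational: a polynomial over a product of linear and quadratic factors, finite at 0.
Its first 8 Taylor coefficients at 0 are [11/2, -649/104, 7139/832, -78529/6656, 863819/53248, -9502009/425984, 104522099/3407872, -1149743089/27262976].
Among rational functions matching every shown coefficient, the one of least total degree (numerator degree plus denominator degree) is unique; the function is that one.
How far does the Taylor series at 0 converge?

No rational of total degree below 2 reproduces all 8 coefficients; solving the [1/1] Pade equations on them gives f(α) = (25*α/26 + 4)/(α + 8/11), whose expansion matches every shown term.
Denominator factor (α + 8/11): pole of order 1 at -8/11, modulus 8/11.
The radius of convergence is the smallest modulus among the singular points: 8/11.

The radius of convergence is 8/11.
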